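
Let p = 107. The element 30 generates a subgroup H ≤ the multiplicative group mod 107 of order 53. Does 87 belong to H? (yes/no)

87 ∈ ⟨30⟩ iff 87^53 ≡ 1 (mod 107), since |⟨30⟩| = 53.
87^53 mod 107 = 1.
Since 1 = 1, 87 lies in the subgroup.

yes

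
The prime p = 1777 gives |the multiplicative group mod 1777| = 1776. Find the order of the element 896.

The order of 896 must divide p − 1 = 1776 = 2^4 · 3 · 37.
Divisors: 1, 2, 3, 4, 6, 8, 12, 16, 24, 37, 48, 74, 111, 148, 222, 296, 444, 592, 888, 1776.
Check each in increasing order: 896^1 ≡ 896;  896^2 ≡ 1389;  896^3 ≡ 644;  896^4 ≡ 1276;  896^6 ≡ 695;  896^8 ≡ 444;  896^12 ≡ 1458;  896^16 ≡ 1666;  896^24 ≡ 472;  896^37 ≡ 912;  896^48 ≡ 659;  896^74 ≡ 108;  896^111 ≡ 761;  896^148 ≡ 1002;  896^222 ≡ 1596;  896^296 ≡ 1776;  896^444 ≡ 775;  896^592 ≡ 1.
Smallest exponent giving 1 is 592.

592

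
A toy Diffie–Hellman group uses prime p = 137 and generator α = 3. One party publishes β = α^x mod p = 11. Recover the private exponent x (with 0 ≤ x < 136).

122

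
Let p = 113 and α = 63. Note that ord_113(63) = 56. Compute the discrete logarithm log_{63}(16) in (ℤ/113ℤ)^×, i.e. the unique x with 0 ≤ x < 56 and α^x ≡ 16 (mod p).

16

Successive powers of 63 modulo 113:
  63^0=1  63^1=63  63^2=14  63^3=91  63^4=83  63^5=31
  63^6=32  63^7=95  63^8=109  63^9=87  63^10=57  63^11=88
  63^12=7  63^13=102  63^14=98  63^15=72  63^16=16
So 63^16 ≡ 16 (mod 113), giving x = 16.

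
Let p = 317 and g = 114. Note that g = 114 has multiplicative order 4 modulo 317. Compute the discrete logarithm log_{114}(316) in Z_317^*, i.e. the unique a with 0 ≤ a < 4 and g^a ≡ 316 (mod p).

Successive powers of 114 modulo 317:
  114^0=1  114^1=114  114^2=316
So 114^2 ≡ 316 (mod 317), giving a = 2.

2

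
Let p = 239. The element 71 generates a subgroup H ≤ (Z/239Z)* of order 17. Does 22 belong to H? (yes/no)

yes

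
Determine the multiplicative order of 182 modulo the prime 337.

168

The order of 182 must divide p − 1 = 336 = 2^4 · 3 · 7.
Divisors: 1, 2, 3, 4, 6, 7, 8, 12, 14, 16, 21, 24, 28, 42, 48, 56, 84, 112, 168, 336.
Check each in increasing order: 182^1 ≡ 182;  182^2 ≡ 98;  182^3 ≡ 312;  182^4 ≡ 168;  182^6 ≡ 288;  182^7 ≡ 181;  182^8 ≡ 253;  182^12 ≡ 42;  182^14 ≡ 72;  182^16 ≡ 316;  182^21 ≡ 226;  182^24 ≡ 79;  182^28 ≡ 129;  182^42 ≡ 189;  182^48 ≡ 175;  182^56 ≡ 128;  182^84 ≡ 336;  182^112 ≡ 208;  182^168 ≡ 1.
Smallest exponent giving 1 is 168.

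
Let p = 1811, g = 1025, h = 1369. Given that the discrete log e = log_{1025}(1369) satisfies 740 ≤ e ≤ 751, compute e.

750

Compute 1025^740 mod 1811 = 994, then multiply by 1025 repeatedly:
  1025^740=994  1025^741=1068  1025^742=856  1025^743=876  1025^744=1455
  1025^745=922  1025^746=1519  1025^747=1326  1025^748=900  1025^749=701
  1025^750=1369
Found 1369 at exponent 750.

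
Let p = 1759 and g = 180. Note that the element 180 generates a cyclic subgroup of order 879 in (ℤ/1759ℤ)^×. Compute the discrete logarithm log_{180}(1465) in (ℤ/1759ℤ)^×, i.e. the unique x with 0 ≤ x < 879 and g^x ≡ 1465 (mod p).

Baby-step giant-step with m = ceil(sqrt(879)) = 30.
Baby table (180^j mod 1759 for j=0..29):
  0:1  1:180  2:738  3:915  4:1113  5:1573  6:1700  7:1693
  8:433  9:544  10:1175  11:420  12:1722  13:376  14:838  15:1325
  16:1035  17:1605  18:424  19:683  20:1569  21:980  22:500  23:291
  24:1369  25:160  26:656  27:227  28:403  29:421
Giant step factor: 180^(-30) ≡ 1636 (mod 1759).
Scan 1465·1636^i mod 1759 for i = 0, 1, …:
  i=0: 1465   i=1: 982   i=2: 585   i=3: 164
  i=4: 936   i=5: 966   i=6: 794   i=7: 842
  i=8: 215   i=9: 1699     …   i=25: 849
  i=26: 1113
Match at i=26, j=4: x = 26·30 + 4 = 784.

784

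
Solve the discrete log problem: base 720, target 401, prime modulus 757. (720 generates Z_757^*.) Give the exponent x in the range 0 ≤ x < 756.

Baby-step giant-step with m = ceil(sqrt(756)) = 28.
Baby table (720^j mod 757 for j=0..27):
  0:1  1:720  2:612  3:66  4:586  5:271  6:571  7:69
  8:475  9:593  10:12  11:313  12:531  13:35  14:219  15:224
  16:39  17:71  18:401  19:303  20:144  21:728  22:316  23:420
  24:357  25:417  26:468  27:95
Giant step factor: 720^(-28) ≡ 300 (mod 757).
Scan 401·300^i mod 757 for i = 0, 1, …:
  i=0: 401
Match at i=0, j=18: x = 0·28 + 18 = 18.

18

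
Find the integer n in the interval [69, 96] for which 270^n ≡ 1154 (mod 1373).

88

Compute 270^69 mod 1373 = 464, then multiply by 270 repeatedly:
  270^69=464  270^70=337  270^71=372  270^72=211  270^73=677
  270^74=181  270^75=815  270^76=370  270^77=1044  270^78=415
  270^79=837  270^80=818  270^81=1180  270^82=64  270^83=804
  270^84=146  270^85=976  270^86=1277  270^87=167  270^88=1154
Found 1154 at exponent 88.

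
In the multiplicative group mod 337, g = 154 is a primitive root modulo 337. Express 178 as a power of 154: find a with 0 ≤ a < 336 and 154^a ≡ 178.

Baby-step giant-step with m = ceil(sqrt(336)) = 19.
Baby table (154^j mod 337 for j=0..18):
  0:1  1:154  2:126  3:195  4:37  5:306  6:281  7:138
  8:21  9:201  10:287  11:51  12:103  13:23  14:172  15:202
  16:104  17:177  18:298
Giant step factor: 154^(-19) ≡ 264 (mod 337).
Scan 178·264^i mod 337 for i = 0, 1, …:
  i=0: 178   i=1: 149   i=2: 244   i=3: 49
  i=4: 130   i=5: 283   i=6: 235   i=7: 32
  i=8: 23
Match at i=8, j=13: a = 8·19 + 13 = 165.

165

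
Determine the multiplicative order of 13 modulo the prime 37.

36

The order of 13 must divide p − 1 = 36 = 2^2 · 3^2.
Divisors: 1, 2, 3, 4, 6, 9, 12, 18, 36.
Check each in increasing order: 13^1 ≡ 13;  13^2 ≡ 21;  13^3 ≡ 14;  13^4 ≡ 34;  13^6 ≡ 11;  13^9 ≡ 6;  13^12 ≡ 10;  13^18 ≡ 36;  13^36 ≡ 1.
Smallest exponent giving 1 is 36.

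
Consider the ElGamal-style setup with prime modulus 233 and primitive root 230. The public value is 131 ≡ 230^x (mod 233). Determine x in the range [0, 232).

60

Baby-step giant-step with m = ceil(sqrt(232)) = 16.
Baby table (230^j mod 233 for j=0..15):
  0:1  1:230  2:9  3:206  4:81  5:223  6:30  7:143
  8:37  9:122  10:100  11:166  12:201  13:96  14:178  15:165
Giant step factor: 230^(-16) ≡ 8 (mod 233).
Scan 131·8^i mod 233 for i = 0, 1, …:
  i=0: 131   i=1: 116   i=2: 229   i=3: 201
Match at i=3, j=12: x = 3·16 + 12 = 60.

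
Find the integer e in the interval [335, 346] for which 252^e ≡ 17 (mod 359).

344

Compute 252^335 mod 359 = 143, then multiply by 252 repeatedly:
  252^335=143  252^336=136  252^337=167  252^338=81  252^339=308
  252^340=72  252^341=194  252^342=64  252^343=332  252^344=17
Found 17 at exponent 344.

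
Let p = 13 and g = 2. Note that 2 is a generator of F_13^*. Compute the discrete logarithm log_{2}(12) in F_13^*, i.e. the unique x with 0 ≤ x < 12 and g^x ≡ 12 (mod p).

Successive powers of 2 modulo 13:
  2^0=1  2^1=2  2^2=4  2^3=8  2^4=3  2^5=6
  2^6=12
So 2^6 ≡ 12 (mod 13), giving x = 6.

6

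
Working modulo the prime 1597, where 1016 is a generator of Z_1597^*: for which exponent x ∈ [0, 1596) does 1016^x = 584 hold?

1477

Baby-step giant-step with m = ceil(sqrt(1596)) = 40.
Baby table (1016^j mod 1597 for j=0..39):
  0:1  1:1016  2:594  3:1435  4:1496  5:1189  6:692  7:392
  8:619  9:1283  10:376  11:333  12:1361  13:1371  14:352  15:1501
  16:1478  17:468  18:1179  19:114  20:840  21:642  22:696  23:1262
  24:1398  25:635  26:1569  27:298  28:935  29:1342  30:1231  31:245
  32:1385  33:203  34:235  35:807  36:651  37:258  38:220  39:1537
Giant step factor: 1016^(-40) ≡ 1393 (mod 1597).
Scan 584·1393^i mod 1597 for i = 0, 1, …:
  i=0: 584   i=1: 639   i=2: 598   i=3: 977
  i=4: 317   i=5: 809   i=6: 1052   i=7: 987
  i=8: 1471   i=9: 152     …   i=35: 1173
  i=36: 258
Match at i=36, j=37: x = 36·40 + 37 = 1477.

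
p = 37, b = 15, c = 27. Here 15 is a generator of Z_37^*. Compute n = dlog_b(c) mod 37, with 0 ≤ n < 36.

6

Successive powers of 15 modulo 37:
  15^0=1  15^1=15  15^2=3  15^3=8  15^4=9  15^5=24
  15^6=27
So 15^6 ≡ 27 (mod 37), giving n = 6.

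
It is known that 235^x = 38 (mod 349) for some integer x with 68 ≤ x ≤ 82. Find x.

Compute 235^68 mod 349 = 16, then multiply by 235 repeatedly:
  235^68=16  235^69=270  235^70=281  235^71=74  235^72=289
  235^73=209  235^74=255  235^75=246  235^76=225  235^77=176
  235^78=178  235^79=299  235^80=116  235^81=38
Found 38 at exponent 81.

81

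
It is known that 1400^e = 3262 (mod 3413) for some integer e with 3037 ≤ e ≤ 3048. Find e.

Compute 1400^3037 mod 3413 = 1353, then multiply by 1400 repeatedly:
  1400^3037=1353  1400^3038=3398  1400^3039=2891  1400^3040=2995  1400^3041=1836
  1400^3042=411  1400^3043=2016  1400^3044=3262
Found 3262 at exponent 3044.

3044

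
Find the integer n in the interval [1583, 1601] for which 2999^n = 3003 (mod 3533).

Compute 2999^1583 mod 3533 = 3011, then multiply by 2999 repeatedly:
  2999^1583=3011  2999^1584=3174  2999^1585=924  2999^1586=1204  2999^1587=70
  2999^1588=1483  2999^1589=3003
Found 3003 at exponent 1589.

1589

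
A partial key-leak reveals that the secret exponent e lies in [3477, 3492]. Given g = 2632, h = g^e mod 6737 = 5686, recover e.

3482

Compute 2632^3477 mod 6737 = 5611, then multiply by 2632 repeatedly:
  2632^3477=5611  2632^3478=648  2632^3479=1075  2632^3480=6597  2632^3481=2055
  2632^3482=5686
Found 5686 at exponent 3482.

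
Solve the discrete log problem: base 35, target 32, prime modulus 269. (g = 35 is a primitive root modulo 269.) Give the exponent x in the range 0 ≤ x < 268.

Baby-step giant-step with m = ceil(sqrt(268)) = 17.
Baby table (35^j mod 269 for j=0..16):
  0:1  1:35  2:149  3:104  4:143  5:163  6:56  7:77
  8:5  9:175  10:207  11:251  12:177  13:8  14:11  15:116
  16:25
Giant step factor: 35^(-17) ≡ 91 (mod 269).
Scan 32·91^i mod 269 for i = 0, 1, …:
  i=0: 32   i=1: 222   i=2: 27   i=3: 36
  i=4: 48   i=5: 64   i=6: 175
Match at i=6, j=9: x = 6·17 + 9 = 111.

111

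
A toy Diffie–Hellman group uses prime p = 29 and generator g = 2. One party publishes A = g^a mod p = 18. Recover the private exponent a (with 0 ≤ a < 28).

11

Successive powers of 2 modulo 29:
  2^0=1  2^1=2  2^2=4  2^3=8  2^4=16  2^5=3
  2^6=6  2^7=12  2^8=24  2^9=19  2^10=9  2^11=18
So 2^11 ≡ 18 (mod 29), giving a = 11.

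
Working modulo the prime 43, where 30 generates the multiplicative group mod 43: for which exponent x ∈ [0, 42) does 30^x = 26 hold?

Baby-step giant-step with m = ceil(sqrt(42)) = 7.
Baby table (30^j mod 43 for j=0..6):
  0:1  1:30  2:40  3:39  4:9  5:12  6:16
Giant step factor: 30^(-7) ≡ 37 (mod 43).
Scan 26·37^i mod 43 for i = 0, 1, …:
  i=0: 26   i=1: 16
Match at i=1, j=6: x = 1·7 + 6 = 13.

13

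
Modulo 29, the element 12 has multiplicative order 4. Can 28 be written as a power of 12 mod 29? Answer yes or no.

yes

⟨12⟩ has order 4; its elements mod 29 are {1, 12, 17, 28}.
28 is in this set.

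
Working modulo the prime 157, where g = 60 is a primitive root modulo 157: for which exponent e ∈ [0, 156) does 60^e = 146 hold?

2

Baby-step giant-step with m = ceil(sqrt(156)) = 13.
Baby table (60^j mod 157 for j=0..12):
  0:1  1:60  2:146  3:125  4:121  5:38  6:82  7:53
  8:40  9:45  10:31  11:133  12:130
Giant step factor: 60^(-13) ≡ 135 (mod 157).
Scan 146·135^i mod 157 for i = 0, 1, …:
  i=0: 146
Match at i=0, j=2: e = 0·13 + 2 = 2.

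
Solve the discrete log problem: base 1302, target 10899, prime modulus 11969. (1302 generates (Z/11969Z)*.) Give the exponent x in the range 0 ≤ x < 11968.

3534

Baby-step giant-step with m = ceil(sqrt(11968)) = 110.
Baby table (1302^j mod 11969 for j=0..109):
  0:1  1:1302  2:7575  3:194  4:1239  5:9332  6:1729  7:986
  8:3089  9:294  10:11749  11:816  12:9160  13:5196  14:2707  15:5628
  16:2628  17:10491  18:2653  19:7134  20:524  21:15  22:7561  23:5904
  24:2910  25:6616  26:8321  27:1997  28:2821  29:10428  30:4410  31:8669
  32:271  33:5741  34:6126  35:4698  36:637  37:3513  38:1768  39:3888
  40:11258  41:7860  42:225  43:5694  44:4777  45:7743  46:3488  47:5125
  48:6017  49:6408  50:823  51:6305  52:10345  53:4065  54:2332  55:8107
  56:10625  57:9555  58:4819  59:2582  60:10444  61:1304  62:10179  63:3375
  64:1627  65:11810  66:8424  67:4444  68:5061  69:6472  70:368  71:376
  72:10792  73:11547  74:1130  75:11042  76:1915  77:3778  78:11666  79:471
  80:2823  81:1063  82:7591  83:9057  84:2749  85:467  86:9584  87:6670
  88:6815  89:4101  90:1328  91:5520  92:5640  93:6283  94:5639  95:4981
  96:10033  97:4787  98:8794  99:7424  100:7065  101:6438  102:3976  103:6144
  104:4196  105:5328  106:7005  107:132  108:4298  109:6473
Giant step factor: 1302^(-110) ≡ 8966 (mod 11969).
Scan 10899·8966^i mod 11969 for i = 0, 1, …:
  i=0: 10899   i=1: 5518   i=2: 6511   i=3: 4813
  i=4: 5113   i=5: 1888   i=6: 3642   i=7: 2740
  i=8: 6452   i=9: 2455     …   i=31: 8377
  i=32: 2707
Match at i=32, j=14: x = 32·110 + 14 = 3534.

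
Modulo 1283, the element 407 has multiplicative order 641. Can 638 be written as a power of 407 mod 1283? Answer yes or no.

638 ∈ ⟨407⟩ iff 638^641 ≡ 1 (mod 1283), since |⟨407⟩| = 641.
638^641 mod 1283 = 1282.
Since 1282 ≠ 1, 638 does not lie in the subgroup.

no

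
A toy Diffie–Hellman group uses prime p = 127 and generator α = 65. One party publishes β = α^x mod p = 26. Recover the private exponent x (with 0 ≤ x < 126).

58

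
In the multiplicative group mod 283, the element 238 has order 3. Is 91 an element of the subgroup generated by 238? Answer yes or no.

no

⟨238⟩ has order 3; its elements mod 283 are {1, 44, 238}.
91 is not in this set.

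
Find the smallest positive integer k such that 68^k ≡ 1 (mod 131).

26

The order of 68 must divide p − 1 = 130 = 2 · 5 · 13.
Divisors: 1, 2, 5, 10, 13, 26, 65, 130.
Check each in increasing order: 68^1 ≡ 68;  68^2 ≡ 39;  68^5 ≡ 69;  68^10 ≡ 45;  68^13 ≡ 130;  68^26 ≡ 1.
Smallest exponent giving 1 is 26.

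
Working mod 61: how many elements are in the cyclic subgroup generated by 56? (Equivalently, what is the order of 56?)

The order of 56 must divide p − 1 = 60 = 2^2 · 3 · 5.
Divisors: 1, 2, 3, 4, 5, 6, 10, 12, 15, 20, 30, 60.
Check each in increasing order: 56^1 ≡ 56;  56^2 ≡ 25;  56^3 ≡ 58;  56^4 ≡ 15;  56^5 ≡ 47;  56^6 ≡ 9;  56^10 ≡ 13;  56^12 ≡ 20;  56^15 ≡ 1.
Smallest exponent giving 1 is 15.

15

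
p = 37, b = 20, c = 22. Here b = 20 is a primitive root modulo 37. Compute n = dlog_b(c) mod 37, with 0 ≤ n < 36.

Successive powers of 20 modulo 37:
  20^0=1  20^1=20  20^2=30  20^3=8  20^4=12  20^5=18
  20^6=27  20^7=22
So 20^7 ≡ 22 (mod 37), giving n = 7.

7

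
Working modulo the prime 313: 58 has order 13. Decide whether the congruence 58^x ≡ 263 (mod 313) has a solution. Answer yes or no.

no

263 ∈ ⟨58⟩ iff 263^13 ≡ 1 (mod 313), since |⟨58⟩| = 13.
263^13 mod 313 = 215.
Since 215 ≠ 1, 263 does not lie in the subgroup.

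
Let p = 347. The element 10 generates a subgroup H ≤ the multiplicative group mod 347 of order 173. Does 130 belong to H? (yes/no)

130 ∈ ⟨10⟩ iff 130^173 ≡ 1 (mod 347), since |⟨10⟩| = 173.
130^173 mod 347 = 1.
Since 1 = 1, 130 lies in the subgroup.

yes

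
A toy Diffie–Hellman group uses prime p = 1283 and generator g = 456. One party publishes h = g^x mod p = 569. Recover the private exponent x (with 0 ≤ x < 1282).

727

Baby-step giant-step with m = ceil(sqrt(1282)) = 36.
Baby table (456^j mod 1283 for j=0..35):
  0:1  1:456  2:90  3:1267  4:402  5:1126  6:256  7:1266
  8:1229  9:1036  10:272  11:864  12:103  13:780  14:289  15:918
  16:350  17:508  18:708  19:815  20:853  21:219  22:1073  23:465
  24:345  25:794  26:258  27:895  28:126  29:1004  30:1076  31:550
  32:615  33:746  34:181  35:424
Giant step factor: 456^(-36) ≡ 1095 (mod 1283).
Scan 569·1095^i mod 1283 for i = 0, 1, …:
  i=0: 569   i=1: 800   i=2: 994   i=3: 446
  i=4: 830   i=5: 486   i=6: 1008   i=7: 380
  i=8: 408   i=9: 276     …   i=19: 198
  i=20: 1266
Match at i=20, j=7: x = 20·36 + 7 = 727.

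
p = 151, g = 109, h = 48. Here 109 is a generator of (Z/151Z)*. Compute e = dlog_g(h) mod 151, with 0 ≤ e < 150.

77

Baby-step giant-step with m = ceil(sqrt(150)) = 13.
Baby table (109^j mod 151 for j=0..12):
  0:1  1:109  2:103  3:53  4:39  5:23  6:91  7:104
  8:11  9:142  10:76  11:130  12:127
Giant step factor: 109^(-13) ≡ 114 (mod 151).
Scan 48·114^i mod 151 for i = 0, 1, …:
  i=0: 48   i=1: 36   i=2: 27   i=3: 58
  i=4: 119   i=5: 127
Match at i=5, j=12: e = 5·13 + 12 = 77.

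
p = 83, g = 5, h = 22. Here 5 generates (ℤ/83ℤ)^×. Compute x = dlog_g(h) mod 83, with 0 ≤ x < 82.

7

Baby-step giant-step with m = ceil(sqrt(82)) = 10.
Baby table (5^j mod 83 for j=0..9):
  0:1  1:5  2:25  3:42  4:44  5:54  6:21  7:22
  8:27  9:52
Giant step factor: 5^(-10) ≡ 68 (mod 83).
Scan 22·68^i mod 83 for i = 0, 1, …:
  i=0: 22
Match at i=0, j=7: x = 0·10 + 7 = 7.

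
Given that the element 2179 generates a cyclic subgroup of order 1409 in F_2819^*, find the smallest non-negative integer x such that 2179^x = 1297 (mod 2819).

Baby-step giant-step with m = ceil(sqrt(1409)) = 38.
Baby table (2179^j mod 2819 for j=0..37):
  0:1  1:2179  2:845  3:448  4:818  5:814  6:555  7:2813
  8:1021  9:568  10:131  11:730  12:754  13:2308  14:36  15:2331
  16:2230  17:2033  18:1258  19:1114  20:247  21:2603  22:109  23:715
  24:1897  25:909  26:1773  27:1337  28:1296  29:2165  30:1348  31:2713
  32:184  33:638  34:435  35:681  36:1105  37:369
Giant step factor: 2179^(-38) ≡ 164 (mod 2819).
Scan 1297·164^i mod 2819 for i = 0, 1, …:
  i=0: 1297   i=1: 1283   i=2: 1806   i=3: 189
  i=4: 2806   i=5: 687   i=6: 2727   i=7: 1826
  i=8: 650   i=9: 2297     …   i=34: 1810
  i=35: 845
Match at i=35, j=2: x = 35·38 + 2 = 1332.

1332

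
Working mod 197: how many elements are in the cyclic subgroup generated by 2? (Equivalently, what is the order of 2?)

The order of 2 must divide p − 1 = 196 = 2^2 · 7^2.
Divisors: 1, 2, 4, 7, 14, 28, 49, 98, 196.
Check each in increasing order: 2^1 ≡ 2;  2^2 ≡ 4;  2^4 ≡ 16;  2^7 ≡ 128;  2^14 ≡ 33;  2^28 ≡ 104;  2^49 ≡ 183;  2^98 ≡ 196;  2^196 ≡ 1.
Smallest exponent giving 1 is 196.

196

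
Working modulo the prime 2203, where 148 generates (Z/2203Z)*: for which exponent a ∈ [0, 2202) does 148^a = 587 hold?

Baby-step giant-step with m = ceil(sqrt(2202)) = 47.
Baby table (148^j mod 2203 for j=0..46):
  0:1  1:148  2:2077  3:1179  4:455  5:1250  6:2151  7:1116
  8:2146  9:376  10:573  11:1090  12:501  13:1449  14:761  15:275
  16:1046  17:598  18:384  19:1757  20:82  21:1121  22:683  23:1949
  24:2062  25:1162  26:142  27:1189  28:1935  29:2193  30:723  31:1260
  32:1428  33:2059  34:718  35:520  36:2058  37:570  38:646  39:879
  40:115  41:1599  42:931  43:1202  44:1656  45:555  46:629
Giant step factor: 148^(-47) ≡ 1553 (mod 2203).
Scan 587·1553^i mod 2203 for i = 0, 1, …:
  i=0: 587   i=1: 1772   i=2: 369   i=3: 277
  i=4: 596   i=5: 328   i=6: 491   i=7: 285
  i=8: 2005   i=9: 926     …   i=37: 100
  i=38: 1090
Match at i=38, j=11: a = 38·47 + 11 = 1797.

1797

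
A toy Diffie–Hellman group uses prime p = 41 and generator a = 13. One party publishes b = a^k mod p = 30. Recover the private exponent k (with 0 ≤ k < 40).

Successive powers of 13 modulo 41:
  13^0=1  13^1=13  13^2=5  13^3=24  13^4=25  13^5=38
  13^6=2  13^7=26  13^8=10  13^9=7  13^10=9  13^11=35
  13^12=4  13^13=11  13^14=20  13^15=14  13^16=18  13^17=29
  13^18=8  13^19=22  13^20=40  13^21=28  13^22=36  13^23=17
  13^24=16  13^25=3  13^26=39  13^27=15  13^28=31  13^29=34
  13^30=32  13^31=6  13^32=37  13^33=30
So 13^33 ≡ 30 (mod 41), giving k = 33.

33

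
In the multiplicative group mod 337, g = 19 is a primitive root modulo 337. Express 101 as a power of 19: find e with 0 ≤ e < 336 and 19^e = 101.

131

Baby-step giant-step with m = ceil(sqrt(336)) = 19.
Baby table (19^j mod 337 for j=0..18):
  0:1  1:19  2:24  3:119  4:239  5:160  6:7  7:133
  8:168  9:159  10:325  11:109  12:49  13:257  14:165  15:102
  16:253  17:89  18:6
Giant step factor: 19^(-19) ≡ 68 (mod 337).
Scan 101·68^i mod 337 for i = 0, 1, …:
  i=0: 101   i=1: 128   i=2: 279   i=3: 100
  i=4: 60   i=5: 36   i=6: 89
Match at i=6, j=17: e = 6·19 + 17 = 131.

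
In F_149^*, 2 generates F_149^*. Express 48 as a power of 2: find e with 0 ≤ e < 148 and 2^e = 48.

Baby-step giant-step with m = ceil(sqrt(148)) = 13.
Baby table (2^j mod 149 for j=0..12):
  0:1  1:2  2:4  3:8  4:16  5:32  6:64  7:128
  8:107  9:65  10:130  11:111  12:73
Giant step factor: 2^(-13) ≡ 99 (mod 149).
Scan 48·99^i mod 149 for i = 0, 1, …:
  i=0: 48   i=1: 133   i=2: 55   i=3: 81
  i=4: 122   i=5: 9   i=6: 146   i=7: 1
Match at i=7, j=0: e = 7·13 + 0 = 91.

91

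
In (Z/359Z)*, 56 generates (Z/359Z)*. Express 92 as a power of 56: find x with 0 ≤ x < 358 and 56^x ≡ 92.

114

Baby-step giant-step with m = ceil(sqrt(358)) = 19.
Baby table (56^j mod 359 for j=0..18):
  0:1  1:56  2:264  3:65  4:50  5:287  6:276  7:19
  8:346  9:349  10:158  11:232  12:68  13:218  14:2  15:112
  16:169  17:130  18:100
Giant step factor: 56^(-19) ≡ 177 (mod 359).
Scan 92·177^i mod 359 for i = 0, 1, …:
  i=0: 92   i=1: 129   i=2: 216   i=3: 178
  i=4: 273   i=5: 215   i=6: 1
Match at i=6, j=0: x = 6·19 + 0 = 114.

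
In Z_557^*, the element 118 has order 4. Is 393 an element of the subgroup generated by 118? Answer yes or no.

no

⟨118⟩ has order 4; its elements mod 557 are {1, 118, 439, 556}.
393 is not in this set.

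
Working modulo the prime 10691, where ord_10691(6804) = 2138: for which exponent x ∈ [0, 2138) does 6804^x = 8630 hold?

22

Successive powers of 6804 modulo 10691:
  6804^0=1  6804^1=6804  6804^2=2386  6804^3=5406  6804^4=5384  6804^5=5370
  6804^6=6333  6804^7=5002  6804^8=4155  6804^9=3616  6804^10=3273  6804^11=139
  6804^12=4948  6804^13=233  6804^14=3064  6804^15=6  6804^16=8751  6804^17=3625
  6804^18=363  6804^19=231  6804^20=147  6804^21=5925  6804^22=8630
So 6804^22 ≡ 8630 (mod 10691), giving x = 22.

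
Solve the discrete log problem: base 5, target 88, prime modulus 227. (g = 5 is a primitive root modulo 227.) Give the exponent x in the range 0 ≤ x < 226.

Baby-step giant-step with m = ceil(sqrt(226)) = 16.
Baby table (5^j mod 227 for j=0..15):
  0:1  1:5  2:25  3:125  4:171  5:174  6:189  7:37
  8:185  9:17  10:85  11:198  12:82  13:183  14:7  15:35
Giant step factor: 5^(-16) ≡ 48 (mod 227).
Scan 88·48^i mod 227 for i = 0, 1, …:
  i=0: 88   i=1: 138   i=2: 41   i=3: 152
  i=4: 32   i=5: 174
Match at i=5, j=5: x = 5·16 + 5 = 85.

85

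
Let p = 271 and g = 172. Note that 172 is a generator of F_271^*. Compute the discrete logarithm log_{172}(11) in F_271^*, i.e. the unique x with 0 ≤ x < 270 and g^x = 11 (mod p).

Baby-step giant-step with m = ceil(sqrt(270)) = 17.
Baby table (172^j mod 271 for j=0..16):
  0:1  1:172  2:45  3:152  4:128  5:65  6:69  7:215
  8:124  9:190  10:160  11:149  12:154  13:201  14:155  15:102
  16:200
Giant step factor: 172^(-17) ≡ 255 (mod 271).
Scan 11·255^i mod 271 for i = 0, 1, …:
  i=0: 11   i=1: 95   i=2: 106   i=3: 201
Match at i=3, j=13: x = 3·17 + 13 = 64.

64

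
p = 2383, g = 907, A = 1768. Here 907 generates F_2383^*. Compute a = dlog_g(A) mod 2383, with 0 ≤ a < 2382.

435

Baby-step giant-step with m = ceil(sqrt(2382)) = 49.
Baby table (907^j mod 2383 for j=0..48):
  0:1  1:907  2:514  3:1513  4:2066  5:824  6:1489  7:1745
  8:403  9:922  10:2204  11:2074  12:931  13:835  14:1934  15:250
  16:365  17:2201  18:1736  19:1772  20:1062  21:502  22:161  23:664
  24:1732  25:527  26:1389  27:1599  28:1429  29:2134  30:542  31:696
  32:2160  33:294  34:2145  35:987  36:1584  37:2122  38:1573  39:1677
  40:685  41:1715  42:1789  43:2183  44:2091  45:2052  46:41  47:1442
  48:2010
Giant step factor: 907^(-49) ≡ 1684 (mod 2383).
Scan 1768·1684^i mod 2383 for i = 0, 1, …:
  i=0: 1768   i=1: 945   i=2: 1919   i=3: 248
  i=4: 607   i=5: 2264   i=6: 2159   i=7: 1681
  i=8: 2183
Match at i=8, j=43: a = 8·49 + 43 = 435.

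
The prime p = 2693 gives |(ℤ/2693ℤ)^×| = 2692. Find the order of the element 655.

The order of 655 must divide p − 1 = 2692 = 2^2 · 673.
Divisors: 1, 2, 4, 673, 1346, 2692.
Check each in increasing order: 655^1 ≡ 655;  655^2 ≡ 838;  655^4 ≡ 2064;  655^673 ≡ 1.
Smallest exponent giving 1 is 673.

673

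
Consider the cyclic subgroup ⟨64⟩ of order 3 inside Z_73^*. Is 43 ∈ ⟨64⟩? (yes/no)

no

⟨64⟩ has order 3; its elements mod 73 are {1, 8, 64}.
43 is not in this set.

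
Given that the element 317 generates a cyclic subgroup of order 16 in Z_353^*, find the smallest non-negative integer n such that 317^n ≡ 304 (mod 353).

7

Successive powers of 317 modulo 353:
  317^0=1  317^1=317  317^2=237  317^3=293  317^4=42  317^5=253
  317^6=70  317^7=304
So 317^7 ≡ 304 (mod 353), giving n = 7.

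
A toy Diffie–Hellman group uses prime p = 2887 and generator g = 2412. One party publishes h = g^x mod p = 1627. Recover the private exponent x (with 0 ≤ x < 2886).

Baby-step giant-step with m = ceil(sqrt(2886)) = 54.
Baby table (2412^j mod 2887 for j=0..53):
  0:1  1:2412  2:439  3:2226  4:2179  5:1408  6:984  7:294
  8:1813  9:2038  10:1982  11:2599  12:1111  13:596  14:2713  15:1814
  16:1563  17:2421  18:1938  19:403  20:2004  21:810  22:2108  23:489
  24:1572  25:1033  26:115  27:228  28:1406  29:1934  30:2303  31:248
  32:567  33:2053  34:631  35:523  36:2744  37:1524  38:737  39:2139
  40:199  41:746  42:751  43:1263  44:571  45:153  46:2387  47:766
  48:2799  49:1382  50:1786  51:428  52:1677  53:237
Giant step factor: 2412^(-54) ≡ 802 (mod 2887).
Scan 1627·802^i mod 2887 for i = 0, 1, …:
  i=0: 1627   i=1: 2817   i=2: 1600   i=3: 1372
  i=4: 397   i=5: 824   i=6: 2612   i=7: 1749
  i=8: 2503   i=9: 941     …   i=49: 2697
  i=50: 631
Match at i=50, j=34: x = 50·54 + 34 = 2734.

2734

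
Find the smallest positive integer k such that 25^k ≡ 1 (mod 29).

The order of 25 must divide p − 1 = 28 = 2^2 · 7.
Divisors: 1, 2, 4, 7, 14, 28.
Check each in increasing order: 25^1 ≡ 25;  25^2 ≡ 16;  25^4 ≡ 24;  25^7 ≡ 1.
Smallest exponent giving 1 is 7.

7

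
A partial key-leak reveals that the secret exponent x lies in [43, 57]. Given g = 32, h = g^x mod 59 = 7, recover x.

Compute 32^43 mod 59 = 34, then multiply by 32 repeatedly:
  32^43=34  32^44=26  32^45=6  32^46=15  32^47=8
  32^48=20  32^49=50  32^50=7
Found 7 at exponent 50.

50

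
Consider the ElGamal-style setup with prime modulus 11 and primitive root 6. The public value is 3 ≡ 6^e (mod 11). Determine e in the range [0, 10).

2

Successive powers of 6 modulo 11:
  6^0=1  6^1=6  6^2=3
So 6^2 ≡ 3 (mod 11), giving e = 2.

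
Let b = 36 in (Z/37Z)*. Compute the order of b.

The order of 36 must divide p − 1 = 36 = 2^2 · 3^2.
Divisors: 1, 2, 3, 4, 6, 9, 12, 18, 36.
Check each in increasing order: 36^1 ≡ 36;  36^2 ≡ 1.
Smallest exponent giving 1 is 2.

2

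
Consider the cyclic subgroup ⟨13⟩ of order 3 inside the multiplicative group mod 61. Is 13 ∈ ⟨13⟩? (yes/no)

yes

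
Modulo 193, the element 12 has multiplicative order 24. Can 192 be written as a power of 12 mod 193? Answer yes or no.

yes

⟨12⟩ has order 24; its elements mod 193 are {1, 7, 9, 12, 16, 43, 49, 55, 63, 81, 84, 85, 108, 109, 112, 130, 138, 144, 150, 177, 181, 184, 186, 192}.
192 is in this set.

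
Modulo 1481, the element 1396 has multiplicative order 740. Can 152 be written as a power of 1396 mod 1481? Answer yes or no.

no

152 ∈ ⟨1396⟩ iff 152^740 ≡ 1 (mod 1481), since |⟨1396⟩| = 740.
152^740 mod 1481 = 1480.
Since 1480 ≠ 1, 152 does not lie in the subgroup.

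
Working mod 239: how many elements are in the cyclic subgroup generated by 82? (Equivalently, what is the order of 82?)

The order of 82 must divide p − 1 = 238 = 2 · 7 · 17.
Divisors: 1, 2, 7, 14, 17, 34, 119, 238.
Check each in increasing order: 82^1 ≡ 82;  82^2 ≡ 32;  82^7 ≡ 138;  82^14 ≡ 163;  82^17 ≡ 141;  82^34 ≡ 44;  82^119 ≡ 238;  82^238 ≡ 1.
Smallest exponent giving 1 is 238.

238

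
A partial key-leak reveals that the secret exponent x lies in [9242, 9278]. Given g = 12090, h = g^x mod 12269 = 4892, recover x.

Compute 12090^9242 mod 12269 = 4699, then multiply by 12090 repeatedly:
  12090^9242=4699  12090^9243=5440  12090^9244=7760  12090^9245=9626  12090^9246=6875
  12090^9247=8544  12090^9248=4249  12090^9249=107  12090^9250=5385  12090^9251=5336
  12090^9252=1838  12090^9253=2261  12090^9254=158  12090^9255=8525  12090^9256=7650
  12090^9257=4778  12090^9258=3568  12090^9259=11585  12090^9260=12015  12090^9261=8659
  12090^9262=8202  12090^9263=4122  12090^9264=10571  12090^9265=9486  12090^9266=7397
  12090^9267=989  12090^9268=7004  12090^9269=9991  12090^9270=2885  12090^9271=11152
  12090^9272=3639  12090^9273=11145  12090^9274=4892
Found 4892 at exponent 9274.

9274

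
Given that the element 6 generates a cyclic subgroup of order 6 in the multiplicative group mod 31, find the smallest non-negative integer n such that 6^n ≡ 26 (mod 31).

Successive powers of 6 modulo 31:
  6^0=1  6^1=6  6^2=5  6^3=30  6^4=25  6^5=26
So 6^5 ≡ 26 (mod 31), giving n = 5.

5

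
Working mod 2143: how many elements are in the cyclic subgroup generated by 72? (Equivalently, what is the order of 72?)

The order of 72 must divide p − 1 = 2142 = 2 · 3^2 · 7 · 17.
Divisors: 1, 2, 3, 6, 7, 9, 14, 17, 18, 21, 34, 42, 51, 63, 102, 119, 126, 153, 238, 306, 357, 714, 1071, 2142.
Check each in increasing order: 72^1 ≡ 72;  72^2 ≡ 898;  72^3 ≡ 366;  72^6 ≡ 1090;  72^7 ≡ 1332;  72^9 ≡ 342;  72^14 ≡ 1963;  72^17 ≡ 553;  72^18 ≡ 1242;  72^21 ≡ 256;  72^34 ≡ 1503;  72^42 ≡ 1246;  72^51 ≡ 1818;  72^63 ≡ 1812;  72^102 ≡ 618;  72^119 ≡ 1017;  72^126 ≡ 268;  72^153 ≡ 592;  72^238 ≡ 1363;  72^306 ≡ 1155;  72^357 ≡ 1793;  72^714 ≡ 349;  72^1071 ≡ 1.
Smallest exponent giving 1 is 1071.

1071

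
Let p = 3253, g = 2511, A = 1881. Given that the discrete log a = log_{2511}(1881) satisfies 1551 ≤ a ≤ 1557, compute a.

1553

Compute 2511^1551 mod 3253 = 740, then multiply by 2511 repeatedly:
  2511^1551=740  2511^1552=677  2511^1553=1881
Found 1881 at exponent 1553.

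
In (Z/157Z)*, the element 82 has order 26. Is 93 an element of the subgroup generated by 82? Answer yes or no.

93 ∈ ⟨82⟩ iff 93^26 ≡ 1 (mod 157), since |⟨82⟩| = 26.
93^26 mod 157 = 1.
Since 1 = 1, 93 lies in the subgroup.

yes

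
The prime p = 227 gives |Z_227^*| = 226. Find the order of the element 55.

The order of 55 must divide p − 1 = 226 = 2 · 113.
Divisors: 1, 2, 113, 226.
Check each in increasing order: 55^1 ≡ 55;  55^2 ≡ 74;  55^113 ≡ 226;  55^226 ≡ 1.
Smallest exponent giving 1 is 226.

226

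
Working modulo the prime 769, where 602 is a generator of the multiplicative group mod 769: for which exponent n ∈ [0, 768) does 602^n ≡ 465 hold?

216

Baby-step giant-step with m = ceil(sqrt(768)) = 28.
Baby table (602^j mod 769 for j=0..27):
  0:1  1:602  2:205  3:370  4:499  5:488  6:18  7:70
  8:614  9:508  10:523  11:325  12:324  13:491  14:286  15:685
  16:186  17:467  18:449  19:379  20:534  21:26  22:272  23:716
  24:392  25:670  26:384  27:468
Giant step factor: 602^(-28) ≡ 30 (mod 769).
Scan 465·30^i mod 769 for i = 0, 1, …:
  i=0: 465   i=1: 108   i=2: 164   i=3: 306
  i=4: 721   i=5: 98   i=6: 633   i=7: 534
Match at i=7, j=20: n = 7·28 + 20 = 216.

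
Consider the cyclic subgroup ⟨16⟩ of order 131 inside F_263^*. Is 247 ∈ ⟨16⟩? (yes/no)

247 ∈ ⟨16⟩ iff 247^131 ≡ 1 (mod 263), since |⟨16⟩| = 131.
247^131 mod 263 = 262.
Since 262 ≠ 1, 247 does not lie in the subgroup.

no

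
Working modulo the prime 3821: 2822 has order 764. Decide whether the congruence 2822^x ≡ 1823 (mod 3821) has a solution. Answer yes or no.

yes

1823 ∈ ⟨2822⟩ iff 1823^764 ≡ 1 (mod 3821), since |⟨2822⟩| = 764.
1823^764 mod 3821 = 1.
Since 1 = 1, 1823 lies in the subgroup.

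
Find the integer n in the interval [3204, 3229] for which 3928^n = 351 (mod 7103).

Compute 3928^3204 mod 7103 = 1489, then multiply by 3928 repeatedly:
  3928^3204=1489  3928^3205=3023  3928^3206=5231  3928^3207=5492  3928^3208=765
  3928^3209=351
Found 351 at exponent 3209.

3209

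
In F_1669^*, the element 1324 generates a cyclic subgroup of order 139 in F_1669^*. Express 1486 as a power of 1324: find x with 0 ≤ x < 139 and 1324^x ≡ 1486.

134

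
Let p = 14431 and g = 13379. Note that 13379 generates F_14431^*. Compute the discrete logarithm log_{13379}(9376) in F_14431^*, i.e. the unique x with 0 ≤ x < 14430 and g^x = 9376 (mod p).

Baby-step giant-step with m = ceil(sqrt(14430)) = 121.
Baby table (13379^j mod 14431 for j=0..120):
  0:1  1:13379  2:9948  3:11610  4:9337  5:4987  6:6560  7:11329
  8:1898  9:9213  10:5556  11:14074  12:358  13:13021  14:11358  15:252
  16:9085  17:10333  18:10658  19:671  20:1227  21:7986  22:12001  23:2073
  24:12716  25:305  26:11053  27:3630  28:5455  29:4878  30:5780  31:9322
  32:6336  33:1650  34:10351  35:6153  36:6563  37:8173  38:2880  39:750
  40:4705  41:173  42:5607  43:3715  44:2621  45:13460  46:11322  47:9262
  48:11732  49:10872  50:6439  51:8742  52:10394  53:4210  54:1397  55:2318
  56:303  57:13157  58:12596  59:11097  60:635  61:10237  62:10633  63:12540
  64:12285  65:6356  66:9472  67:7277  68:7457  69:5700  70:6896  71:4201
  72:10865  73:13803  74:11261  75:1279  76:11006  77:9781  78:14122  79:7586
  80:14302  81:5829  82:1067  83:3134  84:7731  85:6072  86:5189  87:10521
  88:485  89:9296  90:4826  91:2760  92:11542  93:8718  94:6780  95:10785
  96:11377  97:9126  98:10494  99:27  100:458  101:8838  102:10419  103:6772
  104:4770  105:3948  106:2832  107:7953  108:3424  109:5702  110:4792  111:9666
  112:5223  113:3615  114:6804  115:14399  116:4802  117:13577  118:3686  119:4267
  120:13588
Giant step factor: 13379^(-121) ≡ 1894 (mod 14431).
Scan 9376·1894^i mod 14431 for i = 0, 1, …:
  i=0: 9376   i=1: 8014   i=2: 11535   i=3: 13187
  i=4: 10548   i=5: 5408   i=6: 11173   i=7: 5816
  i=8: 4651   i=9: 6084     …   i=76: 8179
  i=77: 6563
Match at i=77, j=36: x = 77·121 + 36 = 9353.

9353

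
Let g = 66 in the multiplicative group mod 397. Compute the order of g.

396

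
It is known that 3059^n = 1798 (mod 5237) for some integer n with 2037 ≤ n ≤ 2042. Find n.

2039

Compute 3059^2037 mod 5237 = 5094, then multiply by 3059 repeatedly:
  3059^2037=5094  3059^2038=2471  3059^2039=1798
Found 1798 at exponent 2039.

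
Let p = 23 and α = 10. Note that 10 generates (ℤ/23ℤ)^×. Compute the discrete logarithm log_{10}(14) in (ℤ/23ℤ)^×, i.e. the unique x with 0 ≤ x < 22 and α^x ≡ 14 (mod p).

7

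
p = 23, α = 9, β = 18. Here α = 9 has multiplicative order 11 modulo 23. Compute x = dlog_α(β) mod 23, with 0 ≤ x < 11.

10

Successive powers of 9 modulo 23:
  9^0=1  9^1=9  9^2=12  9^3=16  9^4=6  9^5=8
  9^6=3  9^7=4  9^8=13  9^9=2  9^10=18
So 9^10 ≡ 18 (mod 23), giving x = 10.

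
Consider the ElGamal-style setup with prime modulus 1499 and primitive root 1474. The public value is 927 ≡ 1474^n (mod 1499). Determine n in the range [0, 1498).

840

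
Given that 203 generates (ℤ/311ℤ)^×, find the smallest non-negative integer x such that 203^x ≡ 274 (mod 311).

74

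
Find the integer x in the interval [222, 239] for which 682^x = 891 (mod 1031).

Compute 682^222 mod 1031 = 891, then multiply by 682 repeatedly:
  682^222=891
Found 891 at exponent 222.

222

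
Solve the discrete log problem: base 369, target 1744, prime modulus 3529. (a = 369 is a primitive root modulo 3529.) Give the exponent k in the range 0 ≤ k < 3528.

2865

Baby-step giant-step with m = ceil(sqrt(3528)) = 60.
Baby table (369^j mod 3529 for j=0..59):
  0:1  1:369  2:2059  3:1036  4:1152  5:1608  6:480  7:670
  8:200  9:3220  10:2436  11:2518  12:1015  13:461  14:717  15:3427
  16:1181  17:1722  18:198  19:2482  20:1847  21:446  22:2240  23:774
  24:3286  25:2087  26:781  27:2340  28:2384  29:975  30:3346  31:3053
  32:806  33:978  34:924  35:2172  36:385  37:905  38:2219  39:83
  40:2395  41:1505  42:1292  43:333  44:2891  45:1021  46:2675  47:2484
  48:2585  49:1035  50:783  51:3078  52:2973  53:3047  54:2121  55:2740
  56:1766  57:2318  58:1324  59:1554
Giant step factor: 369^(-60) ≡ 145 (mod 3529).
Scan 1744·145^i mod 3529 for i = 0, 1, …:
  i=0: 1744   i=1: 2321   i=2: 1290   i=3: 13
  i=4: 1885   i=5: 1592   i=6: 1455   i=7: 2764
  i=8: 2003   i=9: 1057     …   i=46: 3317
  i=47: 1021
Match at i=47, j=45: k = 47·60 + 45 = 2865.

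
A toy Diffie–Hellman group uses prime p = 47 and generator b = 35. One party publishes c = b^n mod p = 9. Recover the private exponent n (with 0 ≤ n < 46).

4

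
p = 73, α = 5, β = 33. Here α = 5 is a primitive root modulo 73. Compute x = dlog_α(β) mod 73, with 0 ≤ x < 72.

61

Baby-step giant-step with m = ceil(sqrt(72)) = 9.
Baby table (5^j mod 73 for j=0..8):
  0:1  1:5  2:25  3:52  4:41  5:59  6:3  7:15
  8:2
Giant step factor: 5^(-9) ≡ 22 (mod 73).
Scan 33·22^i mod 73 for i = 0, 1, …:
  i=0: 33   i=1: 69   i=2: 58   i=3: 35
  i=4: 40   i=5: 4   i=6: 15
Match at i=6, j=7: x = 6·9 + 7 = 61.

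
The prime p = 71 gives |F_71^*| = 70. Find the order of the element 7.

70

The order of 7 must divide p − 1 = 70 = 2 · 5 · 7.
Divisors: 1, 2, 5, 7, 10, 14, 35, 70.
Check each in increasing order: 7^1 ≡ 7;  7^2 ≡ 49;  7^5 ≡ 51;  7^7 ≡ 14;  7^10 ≡ 45;  7^14 ≡ 54;  7^35 ≡ 70;  7^70 ≡ 1.
Smallest exponent giving 1 is 70.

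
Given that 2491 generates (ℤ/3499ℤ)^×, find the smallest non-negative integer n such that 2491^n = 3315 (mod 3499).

Baby-step giant-step with m = ceil(sqrt(3498)) = 60.
Baby table (2491^j mod 3499 for j=0..59):
  0:1  1:2491  2:1354  3:3277  4:3339  5:326  6:298  7:530
  8:1107  9:325  10:1306  11:2675  12:1329  13:485  14:980  15:2377
  16:799  17:2877  18:655  19:1071  20:1623  21:1548  22:170  23:91
  24:2745  25:749  26:792  27:2935  28:1674  29:2625  30:2743  31:2765
  32:1583  33:3379  34:1994  35:1973  36:2147  37:1705  38:2868  39:2729
  40:2881  41:122  42:2988  43:735  44:908  45:1474  46:1283  47:1366
  48:1678  49:2092  50:1161  51:1877  52:943  53:1184  54:3186  55:594
  56:3076  57:3005  58:1094  59:2932
Giant step factor: 2491^(-60) ≡ 607 (mod 3499).
Scan 3315·607^i mod 3499 for i = 0, 1, …:
  i=0: 3315   i=1: 280   i=2: 2008   i=3: 1204
  i=4: 3036   i=5: 2378   i=6: 1858   i=7: 1128
  i=8: 2391   i=9: 2751     …   i=21: 2819
  i=22: 122
Match at i=22, j=41: n = 22·60 + 41 = 1361.

1361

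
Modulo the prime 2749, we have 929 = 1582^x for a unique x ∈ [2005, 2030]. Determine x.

Compute 1582^2005 mod 2749 = 2588, then multiply by 1582 repeatedly:
  1582^2005=2588  1582^2006=955  1582^2007=1609  1582^2008=2613  1582^2009=2019
  1582^2010=2469  1582^2011=2378  1582^2012=1364  1582^2013=2632  1582^2014=1838
  1582^2015=2023  1582^2016=550  1582^2017=1416  1582^2018=2426  1582^2019=328
  1582^2020=2084  1582^2021=837  1582^2022=1865  1582^2023=753  1582^2024=929
Found 929 at exponent 2024.

2024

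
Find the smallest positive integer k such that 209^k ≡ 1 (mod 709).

354

The order of 209 must divide p − 1 = 708 = 2^2 · 3 · 59.
Divisors: 1, 2, 3, 4, 6, 12, 59, 118, 177, 236, 354, 708.
Check each in increasing order: 209^1 ≡ 209;  209^2 ≡ 432;  209^3 ≡ 245;  209^4 ≡ 157;  209^6 ≡ 469;  209^12 ≡ 171;  209^59 ≡ 228;  209^118 ≡ 227;  209^177 ≡ 708;  209^236 ≡ 481;  209^354 ≡ 1.
Smallest exponent giving 1 is 354.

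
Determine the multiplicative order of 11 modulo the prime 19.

3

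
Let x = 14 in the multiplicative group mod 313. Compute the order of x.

312

The order of 14 must divide p − 1 = 312 = 2^3 · 3 · 13.
Divisors: 1, 2, 3, 4, 6, 8, 12, 13, 24, 26, 39, 52, 78, 104, 156, 312.
Check each in increasing order: 14^1 ≡ 14;  14^2 ≡ 196;  14^3 ≡ 240;  14^4 ≡ 230;  14^6 ≡ 8;  14^8 ≡ 3;  14^12 ≡ 64;  14^13 ≡ 270;  14^24 ≡ 27;  14^26 ≡ 284;  14^39 ≡ 308;  14^52 ≡ 215;  14^78 ≡ 25;  14^104 ≡ 214;  14^156 ≡ 312;  14^312 ≡ 1.
Smallest exponent giving 1 is 312.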